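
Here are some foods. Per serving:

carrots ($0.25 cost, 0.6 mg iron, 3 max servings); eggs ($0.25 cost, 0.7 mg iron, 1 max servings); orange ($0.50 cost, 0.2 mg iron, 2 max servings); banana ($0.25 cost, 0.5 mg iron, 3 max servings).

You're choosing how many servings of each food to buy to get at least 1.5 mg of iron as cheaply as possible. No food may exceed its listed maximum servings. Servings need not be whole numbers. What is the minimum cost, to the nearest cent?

Cost per mg of iron: eggs $0.3571, carrots $0.4167, banana $0.5000, orange $2.5000.
Take 1 serving of eggs: +0.7 mg iron for $0.25 (total $0.25, still need 0.8 mg).
Take 1.333 servings of carrots: +0.8 mg iron for $0.33 (total $0.58, still need 0.0 mg).
Greedy by cheapest-per-mg is optimal for a single linear constraint, so the minimum cost is $0.58.

$0.58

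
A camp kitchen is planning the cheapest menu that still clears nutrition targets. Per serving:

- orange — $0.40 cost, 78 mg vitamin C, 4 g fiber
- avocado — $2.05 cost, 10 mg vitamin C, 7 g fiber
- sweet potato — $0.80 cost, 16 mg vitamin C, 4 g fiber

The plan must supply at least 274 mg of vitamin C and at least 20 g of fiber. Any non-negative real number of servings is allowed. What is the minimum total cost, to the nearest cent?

$2.00

The cheapest plan sits at a corner of the feasible region — with two constraints it uses at most two foods.
orange only: max(274/78, 20/4) = 5 servings → $2.00.
avocado only: max(274/10, 20/7) = 27.4 servings → $56.17.
sweet potato only: max(274/16, 20/4) = 17.12 servings → $13.70.
orange + avocado with both tight: 3.395 servings and 0.917 servings → $3.24.
orange + sweet potato with both tight: 3.129 servings and 1.871 servings → $2.75.
avocado + sweet potato: the both-tight solution has a negative serving — not a feasible corner.
So the least-cost plan costs $2.00.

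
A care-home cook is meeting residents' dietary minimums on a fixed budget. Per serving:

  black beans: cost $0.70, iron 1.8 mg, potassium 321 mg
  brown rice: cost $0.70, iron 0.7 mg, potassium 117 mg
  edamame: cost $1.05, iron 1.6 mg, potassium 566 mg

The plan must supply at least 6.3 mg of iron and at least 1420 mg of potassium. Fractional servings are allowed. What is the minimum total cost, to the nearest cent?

$2.90

The cheapest plan sits at a corner of the feasible region — with two constraints it uses at most two foods.
black beans only: max(6.3/1.8, 1420/321) = 4.424 servings → $3.10.
brown rice only: max(6.3/0.7, 1420/117) = 12.14 servings → $8.50.
edamame only: max(6.3/1.6, 1420/566) = 3.938 servings → $4.13.
black beans + brown rice: intersection lies outside the first quadrant.
black beans + edamame with both tight: 2.561 servings and 1.056 servings → $2.90.
brown rice + edamame with both tight: 6.19 servings and 1.229 servings → $5.62.
So the least-cost plan costs $2.90.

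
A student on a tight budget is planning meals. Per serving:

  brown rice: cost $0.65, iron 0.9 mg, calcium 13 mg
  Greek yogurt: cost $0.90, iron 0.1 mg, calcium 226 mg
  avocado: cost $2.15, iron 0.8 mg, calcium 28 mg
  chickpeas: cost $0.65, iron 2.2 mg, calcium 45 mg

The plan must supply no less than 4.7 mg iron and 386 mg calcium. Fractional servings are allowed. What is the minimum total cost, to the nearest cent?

$2.52

brown rice only: max(4.7/0.9, 386/13) = 29.69 servings → $19.30.
Greek yogurt only: max(4.7/0.1, 386/226) = 47 servings → $42.30.
avocado only: max(4.7/0.8, 386/28) = 13.79 servings → $29.64.
chickpeas only: max(4.7/2.2, 386/45) = 8.578 servings → $5.58.
brown rice + Greek yogurt with both tight: 5.065 servings and 1.417 servings → $4.57.
brown rice + avocado with both targets exact would need a negative amount; discard.
brown rice + chickpeas: intersection lies outside the first quadrant.
Greek yogurt + avocado with both tight: 0.9955 servings and 5.751 servings → $13.26.
Greek yogurt + chickpeas with both tight: 1.294 servings and 2.078 servings → $2.52.
avocado + chickpeas: the both-tight solution has a negative serving — not a feasible corner.
The minimum over all feasible corners is $2.52.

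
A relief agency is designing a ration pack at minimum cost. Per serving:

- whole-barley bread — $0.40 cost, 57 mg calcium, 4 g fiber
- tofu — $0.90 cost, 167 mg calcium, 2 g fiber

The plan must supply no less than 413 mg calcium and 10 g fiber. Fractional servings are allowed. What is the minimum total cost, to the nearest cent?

At the optimum either one food covers both requirements or two foods hit both targets exactly; no other combination can be cheaper.
whole-barley bread only: max(413/57, 10/4) = 7.246 servings → $2.90.
tofu only: max(413/167, 10/2) = 5 servings → $4.50.
whole-barley bread + tofu with both tight: 1.523 servings and 1.953 servings → $2.37.
Cheapest feasible corner: $2.37.

$2.37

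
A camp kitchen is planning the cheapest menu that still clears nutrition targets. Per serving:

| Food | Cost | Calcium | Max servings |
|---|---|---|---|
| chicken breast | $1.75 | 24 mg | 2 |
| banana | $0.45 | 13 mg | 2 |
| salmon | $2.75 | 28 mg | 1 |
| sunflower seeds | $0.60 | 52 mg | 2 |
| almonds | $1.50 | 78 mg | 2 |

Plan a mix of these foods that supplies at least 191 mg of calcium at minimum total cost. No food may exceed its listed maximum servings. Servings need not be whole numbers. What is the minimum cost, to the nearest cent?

Cost per mg of calcium: sunflower seeds $0.0115, almonds $0.0192, banana $0.0346, chicken breast $0.0729, salmon $0.0982.
Take 2 servings of sunflower seeds: +104.0 mg calcium for $1.20 (total $1.20, still need 87.0 mg).
Take 1.115 servings of almonds: +87.0 mg calcium for $1.67 (total $2.87, still need 0.0 mg).
Greedy by cheapest-per-mg is optimal for a single linear constraint, so the minimum cost is $2.87.

$2.87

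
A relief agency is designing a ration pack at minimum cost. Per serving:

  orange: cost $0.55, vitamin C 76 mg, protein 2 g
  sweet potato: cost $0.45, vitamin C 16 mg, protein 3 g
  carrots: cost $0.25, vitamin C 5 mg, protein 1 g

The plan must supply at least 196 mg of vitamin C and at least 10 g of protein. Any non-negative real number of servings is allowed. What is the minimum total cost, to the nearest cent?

$2.05

Minimising a linear cost over {vitamin C ≥ 196, protein ≥ 10, servings ≥ 0} — the optimum is at a vertex, using one or two foods.
orange only: max(196/76, 10/2) = 5 servings → $2.75.
sweet potato only: max(196/16, 10/3) = 12.25 servings → $5.51.
carrots only: max(196/5, 10/1) = 39.2 servings → $9.80.
orange + sweet potato with both tight: 2.184 servings and 1.878 servings → $2.05.
orange + carrots with both tight: 2.212 servings and 5.576 servings → $2.61.
sweet potato + carrots with both targets exact would need a negative amount; discard.
The minimum over all feasible corners is $2.05.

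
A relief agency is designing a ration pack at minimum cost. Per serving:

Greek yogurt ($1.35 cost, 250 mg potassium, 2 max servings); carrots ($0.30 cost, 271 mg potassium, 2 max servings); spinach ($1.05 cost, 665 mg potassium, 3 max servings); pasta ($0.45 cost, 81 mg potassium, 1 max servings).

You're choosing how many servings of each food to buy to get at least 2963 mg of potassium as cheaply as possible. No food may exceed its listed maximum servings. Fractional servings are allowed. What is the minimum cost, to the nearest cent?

$6.05

Cost per mg of potassium: carrots $0.0011, spinach $0.0016, Greek yogurt $0.0054, pasta $0.0056.
Take 2 servings of carrots: +542.0 mg potassium for $0.60 (total $0.60, still need 2421.0 mg).
Take 3 servings of spinach: +1995.0 mg potassium for $3.15 (total $3.75, still need 426.0 mg).
Take 1.704 servings of Greek yogurt: +426.0 mg potassium for $2.30 (total $6.05, still need 0.0 mg).
Greedy by cheapest-per-mg is optimal for a single linear constraint, so the minimum cost is $6.05.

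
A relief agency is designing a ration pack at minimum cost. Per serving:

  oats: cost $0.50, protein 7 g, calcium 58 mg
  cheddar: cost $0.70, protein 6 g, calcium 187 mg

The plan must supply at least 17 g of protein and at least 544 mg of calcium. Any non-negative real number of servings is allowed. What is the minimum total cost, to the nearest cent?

$2.04

At the optimum either one food covers both requirements or two foods hit both targets exactly; no other combination can be cheaper.
oats only: max(17/7, 544/58) = 9.379 servings → $4.69.
cheddar only: max(17/6, 544/187) = 2.909 servings → $2.04.
oats + cheddar with both targets exact would need a negative amount; discard.
So the least-cost plan costs $2.04.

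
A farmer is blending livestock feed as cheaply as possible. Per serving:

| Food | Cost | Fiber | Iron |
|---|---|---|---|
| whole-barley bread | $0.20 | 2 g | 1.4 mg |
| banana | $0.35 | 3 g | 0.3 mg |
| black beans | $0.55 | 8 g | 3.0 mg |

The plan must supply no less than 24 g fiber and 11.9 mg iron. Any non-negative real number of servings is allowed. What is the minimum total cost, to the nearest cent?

$1.93

This is a tiny linear program; its minimum lies at a vertex of the feasible set. List the vertices and price them.
whole-barley bread only: max(24/2, 11.9/1.4) = 12 servings → $2.40.
banana only: max(24/3, 11.9/0.3) = 39.67 servings → $13.88.
black beans only: max(24/8, 11.9/3.0) = 3.967 servings → $2.18.
whole-barley bread + banana with both tight: 7.917 servings and 2.722 servings → $2.54.
whole-barley bread + black beans with both tight: 4.462 servings and 1.885 servings → $1.93.
banana + black beans: the both-tight solution has a negative serving — not a feasible corner.
Cheapest feasible corner: $1.93.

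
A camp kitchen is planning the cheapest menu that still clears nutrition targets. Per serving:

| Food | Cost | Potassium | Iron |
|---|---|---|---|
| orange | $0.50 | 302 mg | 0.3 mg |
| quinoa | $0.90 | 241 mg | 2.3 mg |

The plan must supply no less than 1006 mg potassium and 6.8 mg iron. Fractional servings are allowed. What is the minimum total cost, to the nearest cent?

orange only: max(1006/302, 6.8/0.3) = 22.67 servings → $11.33.
quinoa only: max(1006/241, 6.8/2.3) = 4.174 servings → $3.76.
orange + quinoa with both tight: 1.085 servings and 2.815 servings → $3.08.
Cheapest feasible corner: $3.08.

$3.08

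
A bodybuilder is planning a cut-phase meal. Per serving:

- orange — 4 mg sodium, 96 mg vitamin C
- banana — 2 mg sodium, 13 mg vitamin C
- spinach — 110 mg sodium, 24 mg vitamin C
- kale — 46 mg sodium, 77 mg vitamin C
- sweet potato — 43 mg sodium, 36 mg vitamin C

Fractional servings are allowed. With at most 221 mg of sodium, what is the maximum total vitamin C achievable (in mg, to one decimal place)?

5304.0 mg

Vitamin C per mg sodium: orange 24, banana 6.5, kale 1.674, sweet potato 0.8372, spinach 0.2182.
With no serving limits, spend the whole sodium allowance on orange: 221 mg / 4 mg × 96 mg = 5304.0 mg.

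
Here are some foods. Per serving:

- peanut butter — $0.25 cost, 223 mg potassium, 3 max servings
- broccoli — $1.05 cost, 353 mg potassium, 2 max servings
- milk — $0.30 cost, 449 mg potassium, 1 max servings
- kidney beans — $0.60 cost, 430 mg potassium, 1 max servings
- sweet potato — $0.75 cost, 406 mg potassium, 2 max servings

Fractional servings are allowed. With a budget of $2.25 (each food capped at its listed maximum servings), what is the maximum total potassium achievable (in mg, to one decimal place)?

1872.8 mg

Potassium per dollar: milk 1497, peanut butter 892, kidney beans 716.7, sweet potato 541.3, broccoli 336.2.
Take 1 serving of milk: spends $0.30, +449.0 mg potassium (running total 449.0 mg).
Take 3 servings of peanut butter: spends $0.75, +669.0 mg potassium (running total 1118.0 mg).
Take 1 serving of kidney beans: spends $0.60, +430.0 mg potassium (running total 1548.0 mg).
Take 0.8 servings of sweet potato: spends $0.60, +324.8 mg potassium (running total 1872.8 mg).
Filling greedily by potassium-per-dollar is optimal for one linear limit, giving 1872.8 mg.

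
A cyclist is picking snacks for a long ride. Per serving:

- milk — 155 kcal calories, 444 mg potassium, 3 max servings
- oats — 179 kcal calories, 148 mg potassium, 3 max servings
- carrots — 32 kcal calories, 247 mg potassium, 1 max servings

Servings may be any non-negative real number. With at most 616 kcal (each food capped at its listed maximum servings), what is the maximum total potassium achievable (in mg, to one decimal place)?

1677.4 mg

Potassium per kcal: carrots 7.719, milk 2.865, oats 0.8268.
Take 1 serving of carrots: uses 32 kcal, +247.0 mg potassium (running total 247.0 mg).
Take 3 servings of milk: uses 465 kcal, +1332.0 mg potassium (running total 1579.0 mg).
Take 0.6648 servings of oats: uses 119 kcal, +98.4 mg potassium (running total 1677.4 mg).
Greedy by best ratio exhausts the calories allowance optimally: 1677.4 mg.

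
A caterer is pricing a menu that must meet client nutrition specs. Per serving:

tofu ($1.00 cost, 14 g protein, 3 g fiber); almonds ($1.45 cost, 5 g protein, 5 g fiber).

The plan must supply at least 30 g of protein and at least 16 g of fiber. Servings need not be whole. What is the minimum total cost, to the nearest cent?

With two linear requirements the optimum uses one or two foods; enumerate the corners.
tofu only: max(30/14, 16/3) = 5.333 servings → $5.33.
almonds only: max(30/5, 16/5) = 6 servings → $8.70.
tofu + almonds with both tight: 1.273 servings and 2.436 servings → $4.81.
So the least-cost plan costs $4.81.

$4.81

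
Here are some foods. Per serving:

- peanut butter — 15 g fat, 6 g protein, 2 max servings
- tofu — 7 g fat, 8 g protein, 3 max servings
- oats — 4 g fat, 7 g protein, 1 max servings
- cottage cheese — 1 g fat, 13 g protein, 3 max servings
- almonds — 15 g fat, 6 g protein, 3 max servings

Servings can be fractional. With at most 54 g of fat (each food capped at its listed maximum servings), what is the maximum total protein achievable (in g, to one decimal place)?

80.4 g

Protein per g fat: cottage cheese 13, oats 1.75, tofu 1.143, peanut butter 0.4, almonds 0.4.
Take 3 servings of cottage cheese: uses 3 g fat, +39.0 g protein (running total 39.0 g).
Take 1 serving of oats: uses 4 g fat, +7.0 g protein (running total 46.0 g).
Take 3 servings of tofu: uses 21 g fat, +24.0 g protein (running total 70.0 g).
Take 1.733 servings of peanut butter: uses 26 g fat, +10.4 g protein (running total 80.4 g).
Filling greedily by protein-per-g fat is optimal for one linear limit, giving 80.4 g.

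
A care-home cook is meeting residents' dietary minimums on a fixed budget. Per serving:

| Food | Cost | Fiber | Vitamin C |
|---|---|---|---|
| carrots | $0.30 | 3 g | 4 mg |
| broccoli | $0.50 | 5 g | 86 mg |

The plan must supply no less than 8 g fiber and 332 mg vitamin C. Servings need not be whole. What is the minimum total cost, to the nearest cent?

Minimising a linear cost over {fiber ≥ 8, vitamin C ≥ 332, servings ≥ 0} — the optimum is at a vertex, using one or two foods.
carrots only: max(8/3, 332/4) = 83 servings → $24.90.
broccoli only: max(8/5, 332/86) = 3.86 servings → $1.93.
carrots + broccoli with both targets exact would need a negative amount; discard.
The minimum over all feasible corners is $1.93.

$1.93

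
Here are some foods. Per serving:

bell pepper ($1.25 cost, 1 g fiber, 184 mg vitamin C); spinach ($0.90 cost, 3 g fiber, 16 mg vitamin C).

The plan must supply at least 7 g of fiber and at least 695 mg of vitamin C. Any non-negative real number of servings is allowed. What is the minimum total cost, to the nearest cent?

Two binding constraints pin down two serving amounts, so the optimal mix uses at most two foods. The candidates are each food alone (scaled to the tighter of fiber/vitamin C) and each pair with both constraints tight.
bell pepper only: max(7/1, 695/184) = 7 servings → $8.75.
spinach only: max(7/3, 695/16) = 43.44 servings → $39.09.
bell pepper + spinach with both tight: 3.681 servings and 1.106 servings → $5.60.
Cheapest feasible corner: $5.60.

$5.60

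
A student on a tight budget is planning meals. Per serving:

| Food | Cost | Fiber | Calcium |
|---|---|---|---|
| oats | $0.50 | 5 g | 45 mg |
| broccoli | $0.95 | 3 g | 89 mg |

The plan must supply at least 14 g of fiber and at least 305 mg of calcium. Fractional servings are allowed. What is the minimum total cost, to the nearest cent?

$3.28

Check every corner: each single food scaled to meet both minima, and each pair solved so both constraints bind.
oats only: max(14/5, 305/45) = 6.778 servings → $3.39.
broccoli only: max(14/3, 305/89) = 4.667 servings → $4.43.
oats + broccoli with both tight: 1.068 servings and 2.887 servings → $3.28.
The minimum over all feasible corners is $3.28.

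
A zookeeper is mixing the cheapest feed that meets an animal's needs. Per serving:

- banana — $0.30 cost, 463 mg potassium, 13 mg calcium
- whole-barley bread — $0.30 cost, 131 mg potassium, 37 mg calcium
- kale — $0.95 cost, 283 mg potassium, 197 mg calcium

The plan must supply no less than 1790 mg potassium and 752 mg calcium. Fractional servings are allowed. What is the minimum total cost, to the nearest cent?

$4.01

For a min-cost LP with two ≥-constraints, a basic feasible solution has at most two positive variables.
banana only: max(1790/463, 752/13) = 57.85 servings → $17.35.
whole-barley bread only: max(1790/131, 752/37) = 20.32 servings → $6.10.
kale only: max(1790/283, 752/197) = 6.325 servings → $6.01.
banana + whole-barley bread: the both-tight solution has a negative serving — not a feasible corner.
banana + kale with both tight: 1.597 servings and 3.712 servings → $4.01.
whole-barley bread + kale with both tight: 9.117 servings and 2.105 servings → $4.73.
So the least-cost plan costs $4.01.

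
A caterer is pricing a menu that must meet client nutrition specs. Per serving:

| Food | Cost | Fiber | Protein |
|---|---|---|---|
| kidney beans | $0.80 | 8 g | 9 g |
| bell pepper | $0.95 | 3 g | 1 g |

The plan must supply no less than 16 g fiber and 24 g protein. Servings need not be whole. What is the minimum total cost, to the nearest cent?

$2.13

kidney beans only: max(16/8, 24/9) = 2.667 servings → $2.13.
bell pepper only: max(16/3, 24/1) = 24 servings → $22.80.
kidney beans + bell pepper with both targets exact would need a negative amount; discard.
Cheapest feasible corner: $2.13.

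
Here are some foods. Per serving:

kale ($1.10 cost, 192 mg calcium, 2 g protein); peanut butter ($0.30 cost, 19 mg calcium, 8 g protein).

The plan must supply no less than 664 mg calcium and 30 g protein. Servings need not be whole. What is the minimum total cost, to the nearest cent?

This is a tiny linear program; its minimum lies at a vertex of the feasible set. List the vertices and price them.
kale only: max(664/192, 30/2) = 15 servings → $16.50.
peanut butter only: max(664/19, 30/8) = 34.95 servings → $10.48.
kale + peanut butter with both tight: 3.166 servings and 2.959 servings → $4.37.
Cheapest feasible corner: $4.37.

$4.37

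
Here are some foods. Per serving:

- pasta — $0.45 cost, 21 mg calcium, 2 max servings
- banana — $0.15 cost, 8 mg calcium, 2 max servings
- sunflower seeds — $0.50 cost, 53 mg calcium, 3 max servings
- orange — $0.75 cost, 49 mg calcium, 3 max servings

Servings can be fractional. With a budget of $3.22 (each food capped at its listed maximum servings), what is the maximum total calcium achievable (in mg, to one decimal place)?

271.4 mg

Calcium per dollar: sunflower seeds 106, orange 65.33, banana 53.33, pasta 46.67.
Take 3 servings of sunflower seeds: spends $1.50, +159.0 mg calcium (running total 159.0 mg).
Take 2.293 servings of orange: spends $1.72, +112.4 mg calcium (running total 271.4 mg).
Greedy by best ratio exhausts the cost allowance optimally: 271.4 mg.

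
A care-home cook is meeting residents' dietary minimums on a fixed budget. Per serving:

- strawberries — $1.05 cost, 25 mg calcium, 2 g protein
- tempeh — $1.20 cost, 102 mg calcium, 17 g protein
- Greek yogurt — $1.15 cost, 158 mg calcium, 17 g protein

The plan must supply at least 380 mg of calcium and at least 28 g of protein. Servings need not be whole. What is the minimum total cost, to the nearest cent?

Two binding constraints pin down two serving amounts, so the optimal mix uses at most two foods. The candidates are each food alone (scaled to the tighter of calcium/protein) and each pair with both constraints tight.
strawberries only: max(380/25, 28/2) = 15.2 servings → $15.96.
tempeh only: max(380/102, 28/17) = 3.725 servings → $4.47.
Greek yogurt only: max(380/158, 28/17) = 2.405 servings → $2.77.
strawberries + tempeh with both targets exact would need a negative amount; discard.
strawberries + Greek yogurt with both targets exact would need a negative amount; discard.
tempeh + Greek yogurt with both targets exact would need a negative amount; discard.
Cheapest feasible corner: $2.77.

$2.77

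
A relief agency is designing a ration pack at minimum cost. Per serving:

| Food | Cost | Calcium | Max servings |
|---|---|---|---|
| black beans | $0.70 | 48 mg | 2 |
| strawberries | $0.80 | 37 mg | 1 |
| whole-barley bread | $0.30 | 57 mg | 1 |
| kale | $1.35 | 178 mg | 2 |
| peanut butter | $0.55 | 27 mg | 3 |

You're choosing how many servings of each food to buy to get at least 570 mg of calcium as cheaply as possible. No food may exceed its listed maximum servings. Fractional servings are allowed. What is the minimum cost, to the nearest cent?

$5.64

Cost per mg of calcium: whole-barley bread $0.0053, kale $0.0076, black beans $0.0146, peanut butter $0.0204, strawberries $0.0216.
Take 1 serving of whole-barley bread: +57.0 mg calcium for $0.30 (total $0.30, still need 513.0 mg).
Take 2 servings of kale: +356.0 mg calcium for $2.70 (total $3.00, still need 157.0 mg).
Take 2 servings of black beans: +96.0 mg calcium for $1.40 (total $4.40, still need 61.0 mg).
Take 2.259 servings of peanut butter: +61.0 mg calcium for $1.24 (total $5.64, still need 0.0 mg).
Filling from the cheapest source first is optimal under one linear minimum: $5.64.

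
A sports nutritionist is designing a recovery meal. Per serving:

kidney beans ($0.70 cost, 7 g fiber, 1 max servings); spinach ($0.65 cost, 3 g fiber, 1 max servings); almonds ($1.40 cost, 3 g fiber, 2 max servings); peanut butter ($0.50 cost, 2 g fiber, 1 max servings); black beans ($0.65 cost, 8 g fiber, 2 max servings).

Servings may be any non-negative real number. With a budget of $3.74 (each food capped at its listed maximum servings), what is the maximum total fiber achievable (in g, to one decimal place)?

29.3 g

Fiber per dollar: black beans 12.31, kidney beans 10, spinach 4.615, peanut butter 4, almonds 2.143.
Take 2 servings of black beans: spends $1.30, +16.0 g fiber (running total 16.0 g).
Take 1 serving of kidney beans: spends $0.70, +7.0 g fiber (running total 23.0 g).
Take 1 serving of spinach: spends $0.65, +3.0 g fiber (running total 26.0 g).
Take 1 serving of peanut butter: spends $0.50, +2.0 g fiber (running total 28.0 g).
Take 0.4214 servings of almonds: spends $0.59, +1.3 g fiber (running total 29.3 g).
Greedy by best ratio exhausts the cost allowance optimally: 29.3 g.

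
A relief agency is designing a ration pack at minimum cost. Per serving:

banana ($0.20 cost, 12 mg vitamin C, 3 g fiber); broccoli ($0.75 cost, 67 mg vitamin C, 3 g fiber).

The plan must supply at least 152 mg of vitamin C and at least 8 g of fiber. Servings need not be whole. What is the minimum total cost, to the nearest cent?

An LP optimum is at a vertex; with two nutrient constraints at most two foods are used. Check each candidate.
banana only: max(152/12, 8/3) = 12.67 servings → $2.53.
broccoli only: max(152/67, 8/3) = 2.667 servings → $2.00.
banana + broccoli with both tight: 0.4848 servings and 2.182 servings → $1.73.
The minimum over all feasible corners is $1.73.

$1.73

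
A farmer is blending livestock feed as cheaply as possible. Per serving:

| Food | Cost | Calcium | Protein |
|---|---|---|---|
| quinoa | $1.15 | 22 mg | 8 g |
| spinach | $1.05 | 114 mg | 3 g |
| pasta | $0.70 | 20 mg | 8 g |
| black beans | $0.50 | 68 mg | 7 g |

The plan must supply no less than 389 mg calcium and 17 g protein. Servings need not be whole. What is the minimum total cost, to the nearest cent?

$2.86

quinoa only: max(389/22, 17/8) = 17.68 servings → $20.33.
spinach only: max(389/114, 17/3) = 5.667 servings → $5.95.
pasta only: max(389/20, 17/8) = 19.45 servings → $13.62.
black beans only: max(389/68, 17/7) = 5.721 servings → $2.86.
quinoa + spinach with both tight: 0.9113 servings and 3.236 servings → $4.45.
quinoa + pasta: the both-tight solution has a negative serving — not a feasible corner.
quinoa + black beans with both targets exact would need a negative amount; discard.
spinach + pasta with both tight: 3.254 servings and 0.9049 servings → $4.05.
spinach + black beans with both tight: 2.638 servings and 1.298 servings → $3.42.
pasta + black beans with both targets exact would need a negative amount; discard.
So the least-cost plan costs $2.86.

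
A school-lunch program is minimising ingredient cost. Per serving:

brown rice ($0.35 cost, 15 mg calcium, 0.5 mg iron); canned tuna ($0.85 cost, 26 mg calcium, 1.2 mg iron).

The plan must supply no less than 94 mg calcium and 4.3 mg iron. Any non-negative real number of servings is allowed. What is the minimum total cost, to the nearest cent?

This is a tiny linear program; its minimum lies at a vertex of the feasible set. List the vertices and price them.
brown rice only: max(94/15, 4.3/0.5) = 8.6 servings → $3.01.
canned tuna only: max(94/26, 4.3/1.2) = 3.615 servings → $3.07.
brown rice + canned tuna with both tight: 0.2 servings and 3.5 servings → $3.04.
So the least-cost plan costs $3.01.

$3.01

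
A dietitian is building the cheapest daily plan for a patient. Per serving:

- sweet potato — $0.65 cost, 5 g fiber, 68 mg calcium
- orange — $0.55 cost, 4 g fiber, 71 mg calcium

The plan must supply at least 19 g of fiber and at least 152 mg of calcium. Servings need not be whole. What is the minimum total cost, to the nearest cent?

$2.47

An LP optimum is at a vertex; with two nutrient constraints at most two foods are used. Check each candidate.
sweet potato only: max(19/5, 152/68) = 3.8 servings → $2.47.
orange only: max(19/4, 152/71) = 4.75 servings → $2.61.
sweet potato + orange: the both-tight solution has a negative serving — not a feasible corner.
Cheapest feasible corner: $2.47.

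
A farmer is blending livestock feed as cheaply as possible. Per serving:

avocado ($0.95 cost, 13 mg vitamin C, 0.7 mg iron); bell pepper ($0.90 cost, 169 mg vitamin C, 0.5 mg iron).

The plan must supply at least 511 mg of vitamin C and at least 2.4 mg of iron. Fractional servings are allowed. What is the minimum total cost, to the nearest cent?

avocado only: max(511/13, 2.4/0.7) = 39.31 servings → $37.34.
bell pepper only: max(511/169, 2.4/0.5) = 4.8 servings → $4.32.
avocado + bell pepper with both tight: 1.343 servings and 2.92 servings → $3.90.
So the least-cost plan costs $3.90.

$3.90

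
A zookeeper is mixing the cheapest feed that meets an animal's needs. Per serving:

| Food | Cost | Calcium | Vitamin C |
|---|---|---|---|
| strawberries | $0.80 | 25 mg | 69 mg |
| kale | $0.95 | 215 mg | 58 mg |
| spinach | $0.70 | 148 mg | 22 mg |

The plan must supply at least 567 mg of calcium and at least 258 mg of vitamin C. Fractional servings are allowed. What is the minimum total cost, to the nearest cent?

$3.67

strawberries only: max(567/25, 258/69) = 22.68 servings → $18.14.
kale only: max(567/215, 258/58) = 4.448 servings → $4.23.
spinach only: max(567/148, 258/22) = 11.73 servings → $8.21.
strawberries + kale with both tight: 1.687 servings and 2.441 servings → $3.67.
strawberries + spinach with both tight: 2.661 servings and 3.382 servings → $4.50.
kale + spinach: intersection lies outside the first quadrant.
The minimum over all feasible corners is $3.67.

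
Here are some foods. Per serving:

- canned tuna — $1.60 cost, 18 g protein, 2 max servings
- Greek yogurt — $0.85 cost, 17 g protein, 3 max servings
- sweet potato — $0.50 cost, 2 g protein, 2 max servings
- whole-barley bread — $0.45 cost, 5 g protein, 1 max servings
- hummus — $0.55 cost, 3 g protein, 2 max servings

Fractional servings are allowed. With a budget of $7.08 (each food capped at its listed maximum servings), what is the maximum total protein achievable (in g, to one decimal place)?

96.8 g

Protein per dollar: Greek yogurt 20, canned tuna 11.25, whole-barley bread 11.11, hummus 5.455, sweet potato 4.
Take 3 servings of Greek yogurt: spends $2.55, +51.0 g protein (running total 51.0 g).
Take 2 servings of canned tuna: spends $3.20, +36.0 g protein (running total 87.0 g).
Take 1 serving of whole-barley bread: spends $0.45, +5.0 g protein (running total 92.0 g).
Take 1.6 servings of hummus: spends $0.88, +4.8 g protein (running total 96.8 g).
Filling greedily by protein-per-dollar is optimal for one linear limit, giving 96.8 g.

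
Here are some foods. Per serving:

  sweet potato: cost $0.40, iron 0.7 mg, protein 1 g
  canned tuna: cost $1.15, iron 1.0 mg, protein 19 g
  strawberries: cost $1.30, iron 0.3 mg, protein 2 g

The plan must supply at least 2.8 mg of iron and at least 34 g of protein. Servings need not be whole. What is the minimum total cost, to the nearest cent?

This is a tiny linear program; its minimum lies at a vertex of the feasible set. List the vertices and price them.
sweet potato only: max(2.8/0.7, 34/1) = 34 servings → $13.60.
canned tuna only: max(2.8/1.0, 34/19) = 2.8 servings → $3.22.
strawberries only: max(2.8/0.3, 34/2) = 17 servings → $22.10.
sweet potato + canned tuna with both tight: 1.561 servings and 1.707 servings → $2.59.
sweet potato + strawberries: intersection lies outside the first quadrant.
canned tuna + strawberries with both tight: 1.243 servings and 5.189 servings → $8.18.
So the least-cost plan costs $2.59.

$2.59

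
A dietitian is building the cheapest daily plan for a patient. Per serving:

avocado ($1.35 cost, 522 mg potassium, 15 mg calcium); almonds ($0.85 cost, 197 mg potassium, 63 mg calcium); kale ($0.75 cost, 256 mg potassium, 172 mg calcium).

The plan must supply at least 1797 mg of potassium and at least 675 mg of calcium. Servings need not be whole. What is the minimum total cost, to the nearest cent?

$4.98

An LP optimum is at a vertex; with two nutrient constraints at most two foods are used. Check each candidate.
avocado only: max(1797/522, 675/15) = 45 servings → $60.75.
almonds only: max(1797/197, 675/63) = 10.71 servings → $9.11.
kale only: max(1797/256, 675/172) = 7.02 servings → $5.26.
avocado + almonds: the both-tight solution has a negative serving — not a feasible corner.
avocado + kale with both tight: 1.586 servings and 3.786 servings → $4.98.
almonds + kale with both tight: 7.675 servings and 1.113 servings → $7.36.
Cheapest feasible corner: $4.98.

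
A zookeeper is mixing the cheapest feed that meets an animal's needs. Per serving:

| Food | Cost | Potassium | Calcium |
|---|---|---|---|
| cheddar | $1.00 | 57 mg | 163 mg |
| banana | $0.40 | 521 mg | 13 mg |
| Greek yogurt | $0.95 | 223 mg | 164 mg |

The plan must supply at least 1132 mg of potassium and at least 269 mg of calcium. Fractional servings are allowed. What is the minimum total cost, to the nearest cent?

$2.05

The cheapest plan sits at a corner of the feasible region — with two constraints it uses at most two foods.
cheddar only: max(1132/57, 269/163) = 19.86 servings → $19.86.
banana only: max(1132/521, 269/13) = 20.69 servings → $8.28.
Greek yogurt only: max(1132/223, 269/164) = 5.076 servings → $4.82.
cheddar + banana with both tight: 1.49 servings and 2.01 servings → $2.29.
cheddar + Greek yogurt: the both-tight solution has a negative serving — not a feasible corner.
banana + Greek yogurt with both tight: 1.522 servings and 1.52 servings → $2.05.
Cheapest feasible corner: $2.05.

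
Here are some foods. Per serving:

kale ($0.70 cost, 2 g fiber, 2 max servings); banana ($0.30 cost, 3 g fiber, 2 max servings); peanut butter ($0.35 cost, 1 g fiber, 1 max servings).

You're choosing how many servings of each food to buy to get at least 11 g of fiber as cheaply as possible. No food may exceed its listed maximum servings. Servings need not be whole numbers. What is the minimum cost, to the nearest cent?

Cost per g of fiber: banana $0.1000, kale $0.3500, peanut butter $0.3500.
Take 2 servings of banana: +6.0 g fiber for $0.60 (total $0.60, still need 5.0 g).
Take 2 servings of kale: +4.0 g fiber for $1.40 (total $2.00, still need 1.0 g).
Take 1 serving of peanut butter: +1.0 g fiber for $0.35 (total $2.35, still need 0.0 g).
Filling from the cheapest source first is optimal under one linear minimum: $2.35.

$2.35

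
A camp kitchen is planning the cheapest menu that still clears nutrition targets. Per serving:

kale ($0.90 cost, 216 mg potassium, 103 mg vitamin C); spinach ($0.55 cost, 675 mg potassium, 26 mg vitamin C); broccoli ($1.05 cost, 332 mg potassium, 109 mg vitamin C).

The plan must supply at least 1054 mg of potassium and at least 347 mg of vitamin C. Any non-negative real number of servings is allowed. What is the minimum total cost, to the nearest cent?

$3.20

Minimising a linear cost over {potassium ≥ 1054, vitamin C ≥ 347, servings ≥ 0} — the optimum is at a vertex, using one or two foods.
kale only: max(1054/216, 347/103) = 4.88 servings → $4.39.
spinach only: max(1054/675, 347/26) = 13.35 servings → $7.34.
broccoli only: max(1054/332, 347/109) = 3.183 servings → $3.34.
kale + spinach with both tight: 3.236 servings and 0.5259 servings → $3.20.
kale + broccoli with both tight: 0.02985 servings and 3.155 servings → $3.34.
spinach + broccoli: the both-tight solution has a negative serving — not a feasible corner.
So the least-cost plan costs $3.20.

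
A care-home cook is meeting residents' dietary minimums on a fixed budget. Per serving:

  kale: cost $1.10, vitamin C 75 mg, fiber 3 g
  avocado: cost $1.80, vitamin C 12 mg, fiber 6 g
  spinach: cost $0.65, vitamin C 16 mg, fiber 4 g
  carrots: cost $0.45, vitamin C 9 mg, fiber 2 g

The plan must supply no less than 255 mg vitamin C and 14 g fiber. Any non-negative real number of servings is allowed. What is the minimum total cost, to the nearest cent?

An LP optimum is at a vertex; with two nutrient constraints at most two foods are used. Check each candidate.
kale only: max(255/75, 14/3) = 4.667 servings → $5.13.
avocado only: max(255/12, 14/6) = 21.25 servings → $38.25.
spinach only: max(255/16, 14/4) = 15.94 servings → $10.36.
carrots only: max(255/9, 14/2) = 28.33 servings → $12.75.
kale + avocado with both tight: 3.29 servings and 0.6884 servings → $4.86.
kale + spinach with both tight: 3.159 servings and 1.131 servings → $4.21.
kale + carrots with both tight: 3.122 servings and 2.317 servings → $4.48.
avocado + spinach: intersection lies outside the first quadrant.
avocado + carrots with both targets exact would need a negative amount; discard.
spinach + carrots with both targets exact would need a negative amount; discard.
The minimum over all feasible corners is $4.21.

$4.21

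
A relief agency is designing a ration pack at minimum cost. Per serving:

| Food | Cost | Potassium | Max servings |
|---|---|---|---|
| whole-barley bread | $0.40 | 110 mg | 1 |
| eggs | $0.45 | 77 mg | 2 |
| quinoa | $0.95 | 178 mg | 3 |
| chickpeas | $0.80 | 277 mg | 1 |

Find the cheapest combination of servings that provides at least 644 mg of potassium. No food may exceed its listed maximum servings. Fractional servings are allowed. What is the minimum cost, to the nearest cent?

Cost per mg of potassium: chickpeas $0.0029, whole-barley bread $0.0036, quinoa $0.0053, eggs $0.0058.
Take 1 serving of chickpeas: +277.0 mg potassium for $0.80 (total $0.80, still need 367.0 mg).
Take 1 serving of whole-barley bread: +110.0 mg potassium for $0.40 (total $1.20, still need 257.0 mg).
Take 1.444 servings of quinoa: +257.0 mg potassium for $1.37 (total $2.57, still need 0.0 mg).
Filling from the cheapest source first is optimal under one linear minimum: $2.57.

$2.57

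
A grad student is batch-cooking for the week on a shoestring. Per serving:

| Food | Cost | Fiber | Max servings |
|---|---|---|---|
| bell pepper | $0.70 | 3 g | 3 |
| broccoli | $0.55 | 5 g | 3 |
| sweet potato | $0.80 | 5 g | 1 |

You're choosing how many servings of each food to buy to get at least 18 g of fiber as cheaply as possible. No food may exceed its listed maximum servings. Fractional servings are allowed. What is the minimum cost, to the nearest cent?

$2.13

Cost per g of fiber: broccoli $0.1100, sweet potato $0.1600, bell pepper $0.2333.
Take 3 servings of broccoli: +15.0 g fiber for $1.65 (total $1.65, still need 3.0 g).
Take 0.6 servings of sweet potato: +3.0 g fiber for $0.48 (total $2.13, still need 0.0 g).
Filling from the cheapest source first is optimal under one linear minimum: $2.13.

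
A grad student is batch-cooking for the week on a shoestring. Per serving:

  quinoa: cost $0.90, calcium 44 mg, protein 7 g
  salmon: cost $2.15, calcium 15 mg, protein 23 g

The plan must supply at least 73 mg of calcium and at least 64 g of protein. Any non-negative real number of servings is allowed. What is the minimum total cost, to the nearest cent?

Check every corner: each single food scaled to meet both minima, and each pair solved so both constraints bind.
quinoa only: max(73/44, 64/7) = 9.143 servings → $8.23.
salmon only: max(73/15, 64/23) = 4.867 servings → $10.46.
quinoa + salmon with both tight: 0.7927 servings and 2.541 servings → $6.18.
Cheapest feasible corner: $6.18.

$6.18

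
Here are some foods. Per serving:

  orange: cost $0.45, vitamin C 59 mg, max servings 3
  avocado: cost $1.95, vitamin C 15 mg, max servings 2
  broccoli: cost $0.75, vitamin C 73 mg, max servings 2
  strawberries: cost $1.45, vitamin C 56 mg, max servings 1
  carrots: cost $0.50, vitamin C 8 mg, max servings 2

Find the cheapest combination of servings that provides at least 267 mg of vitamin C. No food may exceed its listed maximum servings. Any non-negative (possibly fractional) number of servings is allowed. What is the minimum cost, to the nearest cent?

$2.27

Cost per mg of vitamin C: orange $0.0076, broccoli $0.0103, strawberries $0.0259, carrots $0.0625, avocado $0.1300.
Take 3 servings of orange: +177.0 mg vitamin C for $1.35 (total $1.35, still need 90.0 mg).
Take 1.233 servings of broccoli: +90.0 mg vitamin C for $0.92 (total $2.27, still need 0.0 mg).
Greedy by cheapest-per-mg is optimal for a single linear constraint, so the minimum cost is $2.27.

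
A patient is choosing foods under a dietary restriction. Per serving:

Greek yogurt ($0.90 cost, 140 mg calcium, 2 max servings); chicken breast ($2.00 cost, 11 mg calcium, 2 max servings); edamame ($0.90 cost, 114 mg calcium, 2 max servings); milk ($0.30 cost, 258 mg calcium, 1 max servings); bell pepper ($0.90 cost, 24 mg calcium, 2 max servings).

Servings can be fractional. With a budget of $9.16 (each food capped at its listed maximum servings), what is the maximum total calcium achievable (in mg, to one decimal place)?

833.0 mg

Calcium per dollar: milk 860, Greek yogurt 155.6, edamame 126.7, bell pepper 26.67, chicken breast 5.5.
Take 1 serving of milk: spends $0.30, +258.0 mg calcium (running total 258.0 mg).
Take 2 servings of Greek yogurt: spends $1.80, +280.0 mg calcium (running total 538.0 mg).
Take 2 servings of edamame: spends $1.80, +228.0 mg calcium (running total 766.0 mg).
Take 2 servings of bell pepper: spends $1.80, +48.0 mg calcium (running total 814.0 mg).
Take 1.73 servings of chicken breast: spends $3.46, +19.0 mg calcium (running total 833.0 mg).
Greedy by best ratio exhausts the cost allowance optimally: 833.0 mg.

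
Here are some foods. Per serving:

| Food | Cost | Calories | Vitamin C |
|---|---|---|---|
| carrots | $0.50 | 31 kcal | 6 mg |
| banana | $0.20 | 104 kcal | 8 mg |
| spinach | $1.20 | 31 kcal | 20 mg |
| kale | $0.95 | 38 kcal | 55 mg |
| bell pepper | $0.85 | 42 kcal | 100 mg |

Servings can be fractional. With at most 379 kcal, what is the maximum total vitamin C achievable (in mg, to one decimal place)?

902.4 mg

Vitamin C per kcal: bell pepper 2.381, kale 1.447, spinach 0.6452, carrots 0.1935, banana 0.07692.
With no serving limits, spend the whole calories allowance on bell pepper: 379 kcal / 42 kcal × 100 mg = 902.4 mg.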